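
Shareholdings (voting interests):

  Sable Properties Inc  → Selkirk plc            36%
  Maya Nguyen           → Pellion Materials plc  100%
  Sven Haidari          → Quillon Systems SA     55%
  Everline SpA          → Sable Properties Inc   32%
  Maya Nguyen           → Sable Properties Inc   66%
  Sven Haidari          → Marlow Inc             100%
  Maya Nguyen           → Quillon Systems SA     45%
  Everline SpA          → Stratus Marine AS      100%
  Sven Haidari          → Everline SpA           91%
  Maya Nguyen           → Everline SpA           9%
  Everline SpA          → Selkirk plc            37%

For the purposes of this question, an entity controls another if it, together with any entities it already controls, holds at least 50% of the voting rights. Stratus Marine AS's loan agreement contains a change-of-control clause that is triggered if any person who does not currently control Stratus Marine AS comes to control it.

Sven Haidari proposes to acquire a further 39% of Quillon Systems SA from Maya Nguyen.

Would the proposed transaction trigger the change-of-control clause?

The purchase adds only to Sven's holdings (Maya's stake shrinks), so Sven is the only person who could newly come to control Stratus.
Sven holds 91% of Everline, so Sven controls Everline.
Everline holds 100% of Stratus, so Sven controls Stratus.
So Sven already controls Stratus before the transaction.
After the purchase, Sven's direct stake in Quillon rises to 55% + 39% = 94%, and Maya's stake falls to 6%.
Sven controlled Stratus already, so this is not a new person acquiring control; every other person's position is unchanged or reduced.
No new person acquires control, so the clause is not triggered.

No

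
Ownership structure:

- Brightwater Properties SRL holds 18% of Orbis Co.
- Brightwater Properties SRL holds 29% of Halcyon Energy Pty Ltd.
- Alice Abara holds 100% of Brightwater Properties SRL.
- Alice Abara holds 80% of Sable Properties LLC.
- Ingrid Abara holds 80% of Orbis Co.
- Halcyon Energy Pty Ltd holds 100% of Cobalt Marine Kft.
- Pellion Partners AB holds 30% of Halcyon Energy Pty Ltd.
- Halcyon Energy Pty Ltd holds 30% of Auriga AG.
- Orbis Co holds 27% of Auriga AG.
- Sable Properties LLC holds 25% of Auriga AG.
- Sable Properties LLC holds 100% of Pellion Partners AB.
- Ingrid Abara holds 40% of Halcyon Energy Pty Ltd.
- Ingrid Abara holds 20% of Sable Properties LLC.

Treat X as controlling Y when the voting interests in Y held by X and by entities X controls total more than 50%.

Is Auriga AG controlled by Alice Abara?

Alice holds 80% of Sable, so Alice controls Sable.
Sable holds 100% of Pellion, so Alice controls Pellion.
Alice holds 100% of Brightwater, so Alice controls Brightwater.
Pellion and Brightwater together hold 30% + 29% = 59% of Halcyon, so Alice controls Halcyon.
Sable and Halcyon together hold 25% + 30% = 55% of Auriga, so Alice controls Auriga.

Yes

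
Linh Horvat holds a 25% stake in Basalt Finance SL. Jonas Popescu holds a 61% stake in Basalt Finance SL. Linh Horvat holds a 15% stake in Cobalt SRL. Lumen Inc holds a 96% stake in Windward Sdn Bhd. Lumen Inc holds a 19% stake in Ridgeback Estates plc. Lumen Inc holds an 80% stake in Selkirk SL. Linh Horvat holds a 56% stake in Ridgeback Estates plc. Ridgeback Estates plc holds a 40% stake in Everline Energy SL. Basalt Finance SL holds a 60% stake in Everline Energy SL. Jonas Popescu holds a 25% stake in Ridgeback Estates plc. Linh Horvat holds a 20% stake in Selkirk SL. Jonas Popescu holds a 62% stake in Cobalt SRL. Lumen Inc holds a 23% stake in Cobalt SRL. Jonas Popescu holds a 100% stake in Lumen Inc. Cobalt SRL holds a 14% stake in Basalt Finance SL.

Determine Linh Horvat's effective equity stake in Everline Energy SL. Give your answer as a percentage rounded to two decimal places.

38.66%

Linh reaches Everline along 3 paths.
Via Cobalt → Basalt: 15% × 14% × 60% = 1.26%.
Via Basalt: 25% × 60% = 15%.
Via Ridgeback: 56% × 40% = 22.4%.
Total: 1.26% + 15% + 22.4% = 38.66%.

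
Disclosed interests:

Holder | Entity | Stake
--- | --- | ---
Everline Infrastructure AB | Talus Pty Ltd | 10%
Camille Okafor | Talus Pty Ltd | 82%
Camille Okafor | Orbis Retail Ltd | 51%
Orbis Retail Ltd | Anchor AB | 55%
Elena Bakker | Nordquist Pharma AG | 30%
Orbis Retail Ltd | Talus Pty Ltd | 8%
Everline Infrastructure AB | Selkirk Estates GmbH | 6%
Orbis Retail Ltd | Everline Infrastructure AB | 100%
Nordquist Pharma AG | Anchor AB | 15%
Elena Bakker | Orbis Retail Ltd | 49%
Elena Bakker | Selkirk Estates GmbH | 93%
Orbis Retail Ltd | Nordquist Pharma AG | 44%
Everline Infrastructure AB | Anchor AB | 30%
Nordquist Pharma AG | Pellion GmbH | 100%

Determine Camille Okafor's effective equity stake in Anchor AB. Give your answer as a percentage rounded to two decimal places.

Camille reaches Anchor along 3 paths.
Via Orbis: 51% × 55% = 28.05%.
Via Orbis → Nordquist: 51% × 44% × 15% = 3.366%.
Via Orbis → Everline: 51% × 100% × 30% = 15.3%.
Total: 28.05% + 3.366% + 15.3% = 46.716%.
Rounded: 46.72%.

46.72%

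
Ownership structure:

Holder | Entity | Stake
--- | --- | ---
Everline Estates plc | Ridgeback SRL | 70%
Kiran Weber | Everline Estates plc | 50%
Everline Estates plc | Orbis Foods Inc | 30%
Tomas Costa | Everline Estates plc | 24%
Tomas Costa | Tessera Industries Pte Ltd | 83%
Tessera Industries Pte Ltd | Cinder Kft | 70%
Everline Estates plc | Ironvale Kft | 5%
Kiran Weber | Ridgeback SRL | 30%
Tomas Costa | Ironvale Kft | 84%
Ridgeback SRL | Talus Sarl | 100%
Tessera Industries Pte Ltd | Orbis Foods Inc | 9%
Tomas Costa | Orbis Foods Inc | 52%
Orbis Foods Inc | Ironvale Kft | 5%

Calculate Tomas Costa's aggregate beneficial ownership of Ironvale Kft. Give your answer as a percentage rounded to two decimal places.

Tomas reaches Ironvale along 5 paths.
Via Everline: 24% × 5% = 1.2%.
Via Tessera → Orbis: 83% × 9% × 5% = 0.3735%.
Via Everline → Orbis: 24% × 30% × 5% = 0.36%.
Via Orbis: 52% × 5% = 2.6%.
Direct stake: 84% = 84%.
Total: 1.2% + 0.3735% + 0.36% + 2.6% + 84% = 88.5335%.
Rounded: 88.53%.

88.53%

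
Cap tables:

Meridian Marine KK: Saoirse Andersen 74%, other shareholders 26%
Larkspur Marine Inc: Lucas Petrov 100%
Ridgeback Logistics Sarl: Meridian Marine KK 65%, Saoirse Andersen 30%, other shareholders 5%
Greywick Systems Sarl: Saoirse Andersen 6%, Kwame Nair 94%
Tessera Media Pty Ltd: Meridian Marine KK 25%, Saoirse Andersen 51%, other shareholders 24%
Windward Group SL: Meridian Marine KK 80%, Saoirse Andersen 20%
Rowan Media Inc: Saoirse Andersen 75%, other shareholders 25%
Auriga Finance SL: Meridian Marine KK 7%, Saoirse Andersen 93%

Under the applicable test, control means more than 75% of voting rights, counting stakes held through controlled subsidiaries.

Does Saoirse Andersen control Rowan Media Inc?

Saoirse holds 93% of Auriga, so Saoirse controls Auriga.
In Rowan, Saoirse's side holds only 75%, not > 75%.
So Saoirse does not control Rowan.

No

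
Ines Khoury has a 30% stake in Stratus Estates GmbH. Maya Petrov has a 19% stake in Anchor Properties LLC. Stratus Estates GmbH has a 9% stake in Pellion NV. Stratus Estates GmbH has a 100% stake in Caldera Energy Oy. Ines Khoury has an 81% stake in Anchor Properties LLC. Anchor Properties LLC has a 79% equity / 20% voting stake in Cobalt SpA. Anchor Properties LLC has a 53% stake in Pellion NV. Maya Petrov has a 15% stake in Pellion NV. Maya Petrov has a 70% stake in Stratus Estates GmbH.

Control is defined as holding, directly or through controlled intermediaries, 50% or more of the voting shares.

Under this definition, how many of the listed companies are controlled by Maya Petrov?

2

Maya holds 70% of Stratus, so Maya controls Stratus.
Stratus holds 100% of Caldera, so Maya controls Caldera.
No other company's threshold is met.
Maya controls 2 companies.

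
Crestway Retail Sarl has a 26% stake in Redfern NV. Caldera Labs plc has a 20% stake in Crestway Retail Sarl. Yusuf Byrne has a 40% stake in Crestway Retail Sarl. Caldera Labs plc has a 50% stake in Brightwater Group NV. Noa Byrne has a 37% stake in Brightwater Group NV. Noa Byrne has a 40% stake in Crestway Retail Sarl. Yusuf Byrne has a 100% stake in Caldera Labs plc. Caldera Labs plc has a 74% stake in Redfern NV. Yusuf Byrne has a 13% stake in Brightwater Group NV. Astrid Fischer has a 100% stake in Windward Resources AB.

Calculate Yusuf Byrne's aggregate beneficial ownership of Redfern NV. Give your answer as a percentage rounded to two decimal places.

Yusuf reaches Redfern along 3 paths.
Via Caldera → Crestway: 100% × 20% × 26% = 5.2%.
Via Crestway: 40% × 26% = 10.4%.
Via Caldera: 100% × 74% = 74%.
Total: 5.2% + 10.4% + 74% = 89.6%.
Rounded: 89.60%.

89.60%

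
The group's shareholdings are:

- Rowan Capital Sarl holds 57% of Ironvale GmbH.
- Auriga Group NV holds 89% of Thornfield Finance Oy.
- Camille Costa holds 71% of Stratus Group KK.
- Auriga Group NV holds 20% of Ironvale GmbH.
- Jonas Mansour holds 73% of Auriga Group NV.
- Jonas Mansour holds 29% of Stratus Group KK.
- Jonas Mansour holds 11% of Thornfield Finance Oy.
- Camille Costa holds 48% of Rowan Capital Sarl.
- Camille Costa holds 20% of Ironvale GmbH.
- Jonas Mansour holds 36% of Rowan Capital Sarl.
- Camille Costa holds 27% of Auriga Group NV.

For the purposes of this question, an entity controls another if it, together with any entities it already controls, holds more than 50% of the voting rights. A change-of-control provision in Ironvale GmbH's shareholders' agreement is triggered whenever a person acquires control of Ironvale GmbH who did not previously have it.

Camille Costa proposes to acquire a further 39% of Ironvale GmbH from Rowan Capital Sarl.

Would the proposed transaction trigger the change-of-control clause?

Yes

The purchase adds only to Camille's holdings (Rowan's stake shrinks), so Camille is the only person who could newly come to control Ironvale.
Camille holds 71% of Stratus, so Camille controls Stratus.
In Ironvale, Camille's side holds only 20%, not > 50%.
So before the transaction, Camille does not control Ironvale.
After the purchase, Camille's direct stake in Ironvale rises to 20% + 39% = 59%, and Rowan's stake falls to 18%.
Camille holds 59% of Ironvale, so Camille controls Ironvale.
Camille did not control Ironvale before and does after, so the clause is triggered.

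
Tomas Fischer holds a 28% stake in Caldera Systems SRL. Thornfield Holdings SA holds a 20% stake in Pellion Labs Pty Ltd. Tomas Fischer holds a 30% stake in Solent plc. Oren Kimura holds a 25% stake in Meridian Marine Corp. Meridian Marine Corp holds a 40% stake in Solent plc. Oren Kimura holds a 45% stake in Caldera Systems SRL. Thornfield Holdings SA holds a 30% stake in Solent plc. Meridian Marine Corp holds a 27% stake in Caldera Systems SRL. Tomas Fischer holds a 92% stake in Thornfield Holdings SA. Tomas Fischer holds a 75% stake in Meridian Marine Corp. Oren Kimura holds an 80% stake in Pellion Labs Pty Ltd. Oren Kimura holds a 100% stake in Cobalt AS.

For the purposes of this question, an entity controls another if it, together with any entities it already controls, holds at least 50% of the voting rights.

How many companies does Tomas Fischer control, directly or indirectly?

Tomas holds 92% of Thornfield, so Tomas controls Thornfield.
Tomas holds 75% of Meridian, so Tomas controls Meridian.
Meridian and Tomas together hold 27% + 28% = 55% of Caldera, so Tomas controls Caldera.
Thornfield and Meridian and Tomas together hold 30% + 40% + 30% = 100% of Solent, so Tomas controls Solent.
No other company's threshold is met.
Tomas controls 4 companies.

4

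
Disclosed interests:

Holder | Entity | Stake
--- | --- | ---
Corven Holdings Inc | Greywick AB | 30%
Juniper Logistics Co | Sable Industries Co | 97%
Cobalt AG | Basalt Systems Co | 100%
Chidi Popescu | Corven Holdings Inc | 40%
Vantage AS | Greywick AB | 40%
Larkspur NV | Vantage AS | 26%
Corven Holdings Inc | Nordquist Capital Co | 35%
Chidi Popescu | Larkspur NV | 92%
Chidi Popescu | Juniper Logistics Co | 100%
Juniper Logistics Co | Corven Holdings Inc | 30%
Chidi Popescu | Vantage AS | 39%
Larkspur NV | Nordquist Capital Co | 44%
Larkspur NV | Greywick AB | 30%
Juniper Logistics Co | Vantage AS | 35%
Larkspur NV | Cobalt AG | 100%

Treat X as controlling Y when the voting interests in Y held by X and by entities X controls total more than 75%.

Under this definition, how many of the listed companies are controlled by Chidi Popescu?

Chidi holds 92% of Larkspur, so Chidi controls Larkspur.
Chidi holds 100% of Juniper, so Chidi controls Juniper.
Juniper and Chidi and Larkspur together hold 35% + 39% + 26% = 100% of Vantage, so Chidi controls Vantage.
Larkspur holds 100% of Cobalt, so Chidi controls Cobalt.
Juniper holds 97% of Sable, so Chidi controls Sable.
Cobalt holds 100% of Basalt, so Chidi controls Basalt.
No other company's threshold is met.
Chidi controls 6 companies.

6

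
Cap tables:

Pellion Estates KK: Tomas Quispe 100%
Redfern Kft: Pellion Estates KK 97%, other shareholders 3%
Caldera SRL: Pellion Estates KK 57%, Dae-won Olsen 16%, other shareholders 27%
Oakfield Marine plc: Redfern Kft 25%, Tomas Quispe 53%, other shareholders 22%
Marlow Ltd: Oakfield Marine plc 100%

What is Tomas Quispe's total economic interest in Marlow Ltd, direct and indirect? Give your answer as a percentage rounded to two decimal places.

Tomas reaches Marlow along 2 paths.
Via Pellion → Redfern → Oakfield: 100% × 97% × 25% × 100% = 24.25%.
Via Oakfield: 53% × 100% = 53%.
Total: 24.25% + 53% = 77.25%.

77.25%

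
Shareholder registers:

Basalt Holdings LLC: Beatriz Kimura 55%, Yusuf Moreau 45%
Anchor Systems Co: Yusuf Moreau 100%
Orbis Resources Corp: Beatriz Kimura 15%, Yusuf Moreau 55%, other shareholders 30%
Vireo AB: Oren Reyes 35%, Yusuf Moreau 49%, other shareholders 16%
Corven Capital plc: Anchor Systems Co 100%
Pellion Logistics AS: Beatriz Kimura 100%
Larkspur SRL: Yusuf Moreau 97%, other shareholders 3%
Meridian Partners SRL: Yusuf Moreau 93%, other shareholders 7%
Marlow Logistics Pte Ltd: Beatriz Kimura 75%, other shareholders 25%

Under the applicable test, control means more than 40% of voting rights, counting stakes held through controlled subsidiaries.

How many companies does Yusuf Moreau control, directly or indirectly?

Yusuf holds 45% of Basalt, so Yusuf controls Basalt.
Yusuf holds 100% of Anchor, so Yusuf controls Anchor.
Yusuf holds 55% of Orbis, so Yusuf controls Orbis.
Yusuf holds 49% of Vireo, so Yusuf controls Vireo.
Anchor holds 100% of Corven, so Yusuf controls Corven.
Yusuf holds 97% of Larkspur, so Yusuf controls Larkspur.
Yusuf holds 93% of Meridian, so Yusuf controls Meridian.
No other company's threshold is met.
Yusuf controls 7 companies.

7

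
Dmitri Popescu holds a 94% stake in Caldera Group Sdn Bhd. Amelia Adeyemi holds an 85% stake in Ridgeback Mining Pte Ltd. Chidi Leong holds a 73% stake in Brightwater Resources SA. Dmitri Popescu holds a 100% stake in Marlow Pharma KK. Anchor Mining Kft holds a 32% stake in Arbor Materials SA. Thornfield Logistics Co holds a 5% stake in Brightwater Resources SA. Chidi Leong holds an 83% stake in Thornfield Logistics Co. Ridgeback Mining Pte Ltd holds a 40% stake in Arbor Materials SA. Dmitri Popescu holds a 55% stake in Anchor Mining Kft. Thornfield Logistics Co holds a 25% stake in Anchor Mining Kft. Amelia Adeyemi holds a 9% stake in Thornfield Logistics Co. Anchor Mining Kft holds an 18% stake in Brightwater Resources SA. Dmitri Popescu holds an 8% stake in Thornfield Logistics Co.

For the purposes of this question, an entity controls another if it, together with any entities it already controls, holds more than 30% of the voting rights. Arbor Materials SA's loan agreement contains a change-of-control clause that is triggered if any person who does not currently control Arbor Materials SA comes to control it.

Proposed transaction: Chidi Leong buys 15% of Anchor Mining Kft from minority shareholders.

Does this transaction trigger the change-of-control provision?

The purchase changes only Chidi's holdings, so Chidi is the only person who could newly come to control Arbor.
Chidi holds 83% of Thornfield, so Chidi controls Thornfield.
Chidi and Thornfield together hold 73% + 5% = 78% of Brightwater, so Chidi controls Brightwater.
Neither Chidi nor any entity Chidi controls holds any voting interest in Arbor.
So before the transaction, Chidi does not control Arbor.
After the purchase, Chidi holds 15% of Anchor directly.
Thornfield and Chidi together hold 25% + 15% = 40% of Anchor, so Chidi controls Anchor.
Anchor holds 32% of Arbor, so Chidi controls Arbor.
Chidi did not control Arbor before and does after, so the clause is triggered.

Yes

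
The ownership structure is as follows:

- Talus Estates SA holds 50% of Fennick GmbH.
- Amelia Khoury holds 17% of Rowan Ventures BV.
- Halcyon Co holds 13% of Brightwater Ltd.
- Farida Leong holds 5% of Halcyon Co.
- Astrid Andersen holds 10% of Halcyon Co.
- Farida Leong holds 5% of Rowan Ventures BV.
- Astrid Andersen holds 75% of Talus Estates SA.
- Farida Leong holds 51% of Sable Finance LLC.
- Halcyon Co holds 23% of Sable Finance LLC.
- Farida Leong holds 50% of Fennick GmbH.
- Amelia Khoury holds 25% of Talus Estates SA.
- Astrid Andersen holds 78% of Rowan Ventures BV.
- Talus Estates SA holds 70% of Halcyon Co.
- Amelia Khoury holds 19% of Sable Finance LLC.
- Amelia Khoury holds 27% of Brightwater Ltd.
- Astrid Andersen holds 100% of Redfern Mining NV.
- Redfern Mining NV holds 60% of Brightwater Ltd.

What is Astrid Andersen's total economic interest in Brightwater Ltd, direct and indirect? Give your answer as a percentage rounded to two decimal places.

Astrid reaches Brightwater along 3 paths.
Via Redfern: 100% × 60% = 60%.
Via Halcyon: 10% × 13% = 1.3%.
Via Talus → Halcyon: 75% × 70% × 13% = 6.825%.
Total: 60% + 1.3% + 6.825% = 68.125%.
Rounded: 68.13%.

68.13%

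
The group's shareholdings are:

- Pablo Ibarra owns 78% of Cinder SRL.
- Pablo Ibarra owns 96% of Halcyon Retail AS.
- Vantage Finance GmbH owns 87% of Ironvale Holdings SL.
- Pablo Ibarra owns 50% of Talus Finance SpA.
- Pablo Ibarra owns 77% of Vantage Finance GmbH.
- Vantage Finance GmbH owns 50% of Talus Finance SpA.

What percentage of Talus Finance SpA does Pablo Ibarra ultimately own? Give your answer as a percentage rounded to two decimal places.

Pablo reaches Talus along 2 paths.
Via Vantage: 77% × 50% = 38.5%.
Direct stake: 50% = 50%.
Total: 38.5% + 50% = 88.5%.
Rounded: 88.50%.

88.50%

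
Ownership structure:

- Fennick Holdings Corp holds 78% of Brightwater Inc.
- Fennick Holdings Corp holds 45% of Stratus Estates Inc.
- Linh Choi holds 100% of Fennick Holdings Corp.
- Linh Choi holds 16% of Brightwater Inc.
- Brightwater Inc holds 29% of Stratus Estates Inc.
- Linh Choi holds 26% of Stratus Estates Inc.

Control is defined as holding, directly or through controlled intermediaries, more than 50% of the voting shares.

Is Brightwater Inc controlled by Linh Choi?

Linh holds 100% of Fennick, so Linh controls Fennick.
Fennick and Linh together hold 78% + 16% = 94% of Brightwater, so Linh controls Brightwater.

Yes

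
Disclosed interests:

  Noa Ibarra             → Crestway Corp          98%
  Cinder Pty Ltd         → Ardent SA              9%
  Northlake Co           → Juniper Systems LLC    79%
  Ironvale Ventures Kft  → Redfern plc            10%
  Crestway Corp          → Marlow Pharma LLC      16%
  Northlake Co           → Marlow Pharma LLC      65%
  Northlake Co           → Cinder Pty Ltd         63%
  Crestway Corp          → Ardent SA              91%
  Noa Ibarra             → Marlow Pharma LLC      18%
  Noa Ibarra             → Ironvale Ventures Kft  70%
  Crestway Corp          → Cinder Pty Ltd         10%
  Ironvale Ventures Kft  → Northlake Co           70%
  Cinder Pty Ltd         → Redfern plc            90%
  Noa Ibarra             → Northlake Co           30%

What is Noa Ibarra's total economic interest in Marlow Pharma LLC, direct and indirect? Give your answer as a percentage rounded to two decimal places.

Noa reaches Marlow along 4 paths.
Direct stake: 18% = 18%.
Via Ironvale → Northlake: 70% × 70% × 65% = 31.85%.
Via Northlake: 30% × 65% = 19.5%.
Via Crestway: 98% × 16% = 15.68%.
Total: 18% + 31.85% + 19.5% + 15.68% = 85.03%.

85.03%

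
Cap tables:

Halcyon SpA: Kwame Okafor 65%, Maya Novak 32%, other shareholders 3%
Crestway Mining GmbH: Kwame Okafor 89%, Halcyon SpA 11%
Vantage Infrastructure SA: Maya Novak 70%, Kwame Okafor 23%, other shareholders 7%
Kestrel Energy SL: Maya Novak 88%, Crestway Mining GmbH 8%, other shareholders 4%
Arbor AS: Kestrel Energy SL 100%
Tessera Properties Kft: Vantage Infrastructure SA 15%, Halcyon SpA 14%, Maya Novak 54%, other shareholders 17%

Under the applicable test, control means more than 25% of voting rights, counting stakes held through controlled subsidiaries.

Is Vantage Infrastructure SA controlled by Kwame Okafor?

Kwame holds 65% of Halcyon, so Kwame controls Halcyon.
Kwame and Halcyon together hold 89% + 11% = 100% of Crestway, so Kwame controls Crestway.
In Vantage, Kwame's side holds only 23%, not > 25%.
So Kwame does not control Vantage.

No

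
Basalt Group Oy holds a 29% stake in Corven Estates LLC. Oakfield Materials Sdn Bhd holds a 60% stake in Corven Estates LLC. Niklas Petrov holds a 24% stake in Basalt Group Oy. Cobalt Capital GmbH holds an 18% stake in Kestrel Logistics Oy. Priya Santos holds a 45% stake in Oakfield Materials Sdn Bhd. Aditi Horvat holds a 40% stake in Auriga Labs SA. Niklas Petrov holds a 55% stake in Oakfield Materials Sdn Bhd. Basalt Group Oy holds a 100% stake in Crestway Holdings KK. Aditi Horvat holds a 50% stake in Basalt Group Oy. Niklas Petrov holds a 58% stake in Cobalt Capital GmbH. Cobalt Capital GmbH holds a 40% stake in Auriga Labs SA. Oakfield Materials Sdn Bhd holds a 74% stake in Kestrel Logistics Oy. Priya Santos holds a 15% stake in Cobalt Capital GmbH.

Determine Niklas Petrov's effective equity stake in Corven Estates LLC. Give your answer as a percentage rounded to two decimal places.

39.96%

Niklas reaches Corven along 2 paths.
Via Oakfield: 55% × 60% = 33%.
Via Basalt: 24% × 29% = 6.96%.
Total: 33% + 6.96% = 39.96%.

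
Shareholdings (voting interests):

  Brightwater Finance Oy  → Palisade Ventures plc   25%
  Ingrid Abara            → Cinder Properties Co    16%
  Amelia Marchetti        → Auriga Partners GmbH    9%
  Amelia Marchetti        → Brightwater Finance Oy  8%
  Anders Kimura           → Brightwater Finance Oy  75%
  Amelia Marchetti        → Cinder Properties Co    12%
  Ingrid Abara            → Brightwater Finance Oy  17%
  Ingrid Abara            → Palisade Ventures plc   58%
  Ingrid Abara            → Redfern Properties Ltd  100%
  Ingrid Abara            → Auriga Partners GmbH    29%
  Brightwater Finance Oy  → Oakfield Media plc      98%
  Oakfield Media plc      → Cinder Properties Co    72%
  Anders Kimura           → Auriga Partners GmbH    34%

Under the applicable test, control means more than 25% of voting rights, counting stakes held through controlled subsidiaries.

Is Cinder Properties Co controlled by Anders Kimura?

Yes

Anders holds 75% of Brightwater, so Anders controls Brightwater.
Brightwater holds 98% of Oakfield, so Anders controls Oakfield.
Oakfield holds 72% of Cinder, so Anders controls Cinder.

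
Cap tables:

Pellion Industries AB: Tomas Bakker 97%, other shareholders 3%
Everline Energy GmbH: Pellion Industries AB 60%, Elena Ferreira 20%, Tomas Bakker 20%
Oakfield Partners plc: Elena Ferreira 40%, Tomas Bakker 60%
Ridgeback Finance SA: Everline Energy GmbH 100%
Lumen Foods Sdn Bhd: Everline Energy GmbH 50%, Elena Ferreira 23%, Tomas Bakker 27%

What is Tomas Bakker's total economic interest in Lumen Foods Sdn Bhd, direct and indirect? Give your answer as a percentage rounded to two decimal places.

Tomas reaches Lumen along 3 paths.
Via Pellion → Everline: 97% × 60% × 50% = 29.1%.
Via Everline: 20% × 50% = 10%.
Direct stake: 27% = 27%.
Total: 29.1% + 10% + 27% = 66.1%.
Rounded: 66.10%.

66.10%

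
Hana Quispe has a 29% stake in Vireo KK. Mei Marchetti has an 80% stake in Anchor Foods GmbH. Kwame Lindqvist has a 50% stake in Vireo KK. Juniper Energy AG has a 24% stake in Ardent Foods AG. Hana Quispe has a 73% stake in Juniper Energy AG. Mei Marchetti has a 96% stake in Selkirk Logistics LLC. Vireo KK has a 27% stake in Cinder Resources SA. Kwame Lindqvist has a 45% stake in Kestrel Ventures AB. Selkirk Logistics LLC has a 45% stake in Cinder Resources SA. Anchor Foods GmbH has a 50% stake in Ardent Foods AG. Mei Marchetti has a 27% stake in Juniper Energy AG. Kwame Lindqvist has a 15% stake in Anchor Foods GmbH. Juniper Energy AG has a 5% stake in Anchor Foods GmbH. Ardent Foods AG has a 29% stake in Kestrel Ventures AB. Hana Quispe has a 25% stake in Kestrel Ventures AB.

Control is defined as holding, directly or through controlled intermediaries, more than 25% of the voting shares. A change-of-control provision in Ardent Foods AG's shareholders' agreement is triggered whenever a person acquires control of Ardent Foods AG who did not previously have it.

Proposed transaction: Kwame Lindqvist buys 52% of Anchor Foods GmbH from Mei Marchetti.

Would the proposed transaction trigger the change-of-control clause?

The purchase adds only to Kwame's holdings (Mei's stake shrinks), so Kwame is the only person who could newly come to control Ardent.
Kwame holds 50% of Vireo, so Kwame controls Vireo.
Kwame holds 45% of Kestrel, so Kwame controls Kestrel.
Vireo holds 27% of Cinder, so Kwame controls Cinder.
Neither Kwame nor any entity Kwame controls holds any voting interest in Ardent.
So before the transaction, Kwame does not control Ardent.
After the purchase, Kwame's direct stake in Anchor rises to 15% + 52% = 67%, and Mei's stake falls to 28%.
Kwame holds 67% of Anchor, so Kwame controls Anchor.
Anchor holds 50% of Ardent, so Kwame controls Ardent.
Kwame did not control Ardent before and does after, so the clause is triggered.

Yes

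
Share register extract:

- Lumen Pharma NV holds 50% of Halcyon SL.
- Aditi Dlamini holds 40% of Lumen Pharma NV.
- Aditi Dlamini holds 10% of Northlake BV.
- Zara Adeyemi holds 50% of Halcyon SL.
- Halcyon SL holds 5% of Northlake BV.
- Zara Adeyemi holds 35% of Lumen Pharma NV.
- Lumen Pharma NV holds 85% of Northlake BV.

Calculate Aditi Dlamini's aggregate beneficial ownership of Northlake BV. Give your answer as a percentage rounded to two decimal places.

Aditi reaches Northlake along 3 paths.
Via Lumen: 40% × 85% = 34%.
Direct stake: 10% = 10%.
Via Lumen → Halcyon: 40% × 50% × 5% = 1%.
Total: 34% + 10% + 1% = 45%.
Rounded: 45.00%.

45.00%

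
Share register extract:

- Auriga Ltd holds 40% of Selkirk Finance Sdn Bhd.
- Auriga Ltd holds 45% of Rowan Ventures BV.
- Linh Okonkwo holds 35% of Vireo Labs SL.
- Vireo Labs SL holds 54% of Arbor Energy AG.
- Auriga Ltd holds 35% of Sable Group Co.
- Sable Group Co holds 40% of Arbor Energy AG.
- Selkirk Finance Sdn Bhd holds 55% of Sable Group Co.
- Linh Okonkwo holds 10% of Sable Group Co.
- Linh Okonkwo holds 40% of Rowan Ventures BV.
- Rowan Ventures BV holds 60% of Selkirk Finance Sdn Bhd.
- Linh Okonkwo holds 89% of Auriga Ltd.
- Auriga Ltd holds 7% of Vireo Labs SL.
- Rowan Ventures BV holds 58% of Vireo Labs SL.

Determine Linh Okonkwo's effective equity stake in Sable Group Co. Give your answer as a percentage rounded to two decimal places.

Linh reaches Sable along 5 paths.
Direct stake: 10% = 10%.
Via Auriga: 89% × 35% = 31.15%.
Via Auriga → Rowan → Selkirk: 89% × 45% × 60% × 55% = 13.2165%.
Via Rowan → Selkirk: 40% × 60% × 55% = 13.2%.
Via Auriga → Selkirk: 89% × 40% × 55% = 19.58%.
Total: 10% + 31.15% + 13.2165% + 13.2% + 19.58% = 87.1465%.
Rounded: 87.15%.

87.15%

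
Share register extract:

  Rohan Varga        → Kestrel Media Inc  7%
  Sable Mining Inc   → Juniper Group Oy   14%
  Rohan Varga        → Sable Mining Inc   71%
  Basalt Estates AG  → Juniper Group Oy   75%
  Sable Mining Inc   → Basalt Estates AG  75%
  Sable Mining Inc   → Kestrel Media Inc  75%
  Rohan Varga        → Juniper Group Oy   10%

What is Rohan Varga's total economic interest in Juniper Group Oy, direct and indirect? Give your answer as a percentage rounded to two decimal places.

59.88%

Rohan reaches Juniper along 3 paths.
Via Sable → Basalt: 71% × 75% × 75% = 39.9375%.
Via Sable: 71% × 14% = 9.94%.
Direct stake: 10% = 10%.
Total: 39.9375% + 9.94% + 10% = 59.8775%.
Rounded: 59.88%.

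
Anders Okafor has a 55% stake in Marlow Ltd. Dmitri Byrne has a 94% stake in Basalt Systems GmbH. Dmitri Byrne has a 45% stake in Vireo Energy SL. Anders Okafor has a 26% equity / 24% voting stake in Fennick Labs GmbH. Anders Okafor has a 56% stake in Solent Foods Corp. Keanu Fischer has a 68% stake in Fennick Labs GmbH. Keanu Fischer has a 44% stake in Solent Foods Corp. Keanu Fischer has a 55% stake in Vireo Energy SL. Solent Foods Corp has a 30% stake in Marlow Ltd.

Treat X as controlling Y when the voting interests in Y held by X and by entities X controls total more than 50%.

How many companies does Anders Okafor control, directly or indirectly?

Anders holds 56% of Solent, so Anders controls Solent.
Anders and Solent together hold 55% + 30% = 85% of Marlow, so Anders controls Marlow.
No other company's threshold is met.
Anders controls 2 companies.

2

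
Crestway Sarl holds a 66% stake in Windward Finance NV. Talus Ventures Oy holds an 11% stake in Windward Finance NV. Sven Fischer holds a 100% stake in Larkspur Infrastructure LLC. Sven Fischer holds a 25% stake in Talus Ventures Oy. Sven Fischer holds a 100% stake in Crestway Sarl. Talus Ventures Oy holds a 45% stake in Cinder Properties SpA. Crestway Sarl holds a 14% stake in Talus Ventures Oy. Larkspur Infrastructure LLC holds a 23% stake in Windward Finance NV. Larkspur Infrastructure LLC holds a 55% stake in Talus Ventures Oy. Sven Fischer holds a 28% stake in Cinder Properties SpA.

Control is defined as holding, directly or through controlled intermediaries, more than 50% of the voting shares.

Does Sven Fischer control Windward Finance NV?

Sven holds 100% of Crestway, so Sven controls Crestway.
Sven holds 100% of Larkspur, so Sven controls Larkspur.
Larkspur and Sven and Crestway together hold 55% + 25% + 14% = 94% of Talus, so Sven controls Talus.
Talus and Larkspur and Crestway together hold 11% + 23% + 66% = 100% of Windward, so Sven controls Windward.

Yes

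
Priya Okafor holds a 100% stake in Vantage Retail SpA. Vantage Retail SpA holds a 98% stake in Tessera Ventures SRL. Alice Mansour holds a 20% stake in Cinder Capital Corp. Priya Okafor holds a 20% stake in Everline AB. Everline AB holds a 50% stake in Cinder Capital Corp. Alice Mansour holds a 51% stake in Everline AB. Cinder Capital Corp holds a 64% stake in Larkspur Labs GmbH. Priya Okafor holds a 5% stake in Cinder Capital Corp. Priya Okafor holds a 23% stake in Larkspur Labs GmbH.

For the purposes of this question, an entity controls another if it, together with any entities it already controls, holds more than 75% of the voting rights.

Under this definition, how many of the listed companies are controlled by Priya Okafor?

2

Priya holds 100% of Vantage, so Priya controls Vantage.
Vantage holds 98% of Tessera, so Priya controls Tessera.
No other company's threshold is met.
Priya controls 2 companies.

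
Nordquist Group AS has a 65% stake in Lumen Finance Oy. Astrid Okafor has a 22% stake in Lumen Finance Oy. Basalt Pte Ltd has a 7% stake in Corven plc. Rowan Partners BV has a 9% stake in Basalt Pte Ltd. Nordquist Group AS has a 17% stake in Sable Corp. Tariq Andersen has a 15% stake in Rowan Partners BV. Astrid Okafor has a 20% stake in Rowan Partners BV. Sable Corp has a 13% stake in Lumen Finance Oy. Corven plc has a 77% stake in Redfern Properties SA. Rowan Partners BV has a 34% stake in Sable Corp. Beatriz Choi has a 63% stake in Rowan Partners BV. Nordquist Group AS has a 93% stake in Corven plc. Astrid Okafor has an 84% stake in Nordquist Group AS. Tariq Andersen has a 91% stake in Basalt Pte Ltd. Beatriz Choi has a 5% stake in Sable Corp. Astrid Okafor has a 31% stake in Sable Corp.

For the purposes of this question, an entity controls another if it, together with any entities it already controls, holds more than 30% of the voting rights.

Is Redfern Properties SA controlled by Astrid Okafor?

Yes

Astrid holds 84% of Nordquist, so Astrid controls Nordquist.
Nordquist holds 93% of Corven, so Astrid controls Corven.
Corven holds 77% of Redfern, so Astrid controls Redfern.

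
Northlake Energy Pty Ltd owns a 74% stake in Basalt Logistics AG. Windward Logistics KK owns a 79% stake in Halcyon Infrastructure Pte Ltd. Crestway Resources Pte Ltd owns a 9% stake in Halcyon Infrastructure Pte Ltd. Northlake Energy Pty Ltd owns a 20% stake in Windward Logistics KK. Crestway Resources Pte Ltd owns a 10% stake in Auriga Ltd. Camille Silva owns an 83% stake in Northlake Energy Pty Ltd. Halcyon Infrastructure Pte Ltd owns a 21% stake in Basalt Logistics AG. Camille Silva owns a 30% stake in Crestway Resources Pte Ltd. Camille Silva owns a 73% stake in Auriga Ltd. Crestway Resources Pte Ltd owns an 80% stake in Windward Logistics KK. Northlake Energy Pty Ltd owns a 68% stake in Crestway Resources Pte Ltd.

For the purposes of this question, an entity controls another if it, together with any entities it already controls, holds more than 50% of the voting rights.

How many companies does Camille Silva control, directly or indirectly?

Camille holds 83% of Northlake, so Camille controls Northlake.
Camille and Northlake together hold 30% + 68% = 98% of Crestway, so Camille controls Crestway.
Crestway and Northlake together hold 80% + 20% = 100% of Windward, so Camille controls Windward.
Camille and Crestway together hold 73% + 10% = 83% of Auriga, so Camille controls Auriga.
Windward and Crestway together hold 79% + 9% = 88% of Halcyon, so Camille controls Halcyon.
Halcyon and Northlake together hold 21% + 74% = 95% of Basalt, so Camille controls Basalt.
Camille controls 6 companies.

6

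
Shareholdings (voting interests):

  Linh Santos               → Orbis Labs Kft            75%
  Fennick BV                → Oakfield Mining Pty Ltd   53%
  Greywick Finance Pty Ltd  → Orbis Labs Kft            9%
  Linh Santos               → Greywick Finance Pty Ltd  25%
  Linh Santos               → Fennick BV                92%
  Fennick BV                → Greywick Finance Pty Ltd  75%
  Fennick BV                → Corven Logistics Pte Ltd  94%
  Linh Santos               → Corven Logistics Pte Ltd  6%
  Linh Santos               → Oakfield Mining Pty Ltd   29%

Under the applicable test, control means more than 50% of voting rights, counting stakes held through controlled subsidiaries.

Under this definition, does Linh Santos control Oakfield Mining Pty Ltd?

Yes

Linh holds 92% of Fennick, so Linh controls Fennick.
Linh and Fennick together hold 29% + 53% = 82% of Oakfield, so Linh controls Oakfield.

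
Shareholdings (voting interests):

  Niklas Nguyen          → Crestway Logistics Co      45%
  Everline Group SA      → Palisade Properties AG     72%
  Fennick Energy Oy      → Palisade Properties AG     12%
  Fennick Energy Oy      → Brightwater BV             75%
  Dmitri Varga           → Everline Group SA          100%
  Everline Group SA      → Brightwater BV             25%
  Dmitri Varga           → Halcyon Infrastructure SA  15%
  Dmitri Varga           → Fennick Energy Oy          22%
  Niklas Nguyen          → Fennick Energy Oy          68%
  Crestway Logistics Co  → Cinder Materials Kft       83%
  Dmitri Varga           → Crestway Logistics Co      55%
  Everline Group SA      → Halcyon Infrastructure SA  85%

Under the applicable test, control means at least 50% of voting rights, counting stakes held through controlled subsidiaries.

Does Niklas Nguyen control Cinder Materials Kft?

No

Niklas holds 68% of Fennick, so Niklas controls Fennick.
Fennick holds 75% of Brightwater, so Niklas controls Brightwater.
Neither Niklas nor any entity Niklas controls holds any voting interest in Cinder.
So Niklas does not control Cinder.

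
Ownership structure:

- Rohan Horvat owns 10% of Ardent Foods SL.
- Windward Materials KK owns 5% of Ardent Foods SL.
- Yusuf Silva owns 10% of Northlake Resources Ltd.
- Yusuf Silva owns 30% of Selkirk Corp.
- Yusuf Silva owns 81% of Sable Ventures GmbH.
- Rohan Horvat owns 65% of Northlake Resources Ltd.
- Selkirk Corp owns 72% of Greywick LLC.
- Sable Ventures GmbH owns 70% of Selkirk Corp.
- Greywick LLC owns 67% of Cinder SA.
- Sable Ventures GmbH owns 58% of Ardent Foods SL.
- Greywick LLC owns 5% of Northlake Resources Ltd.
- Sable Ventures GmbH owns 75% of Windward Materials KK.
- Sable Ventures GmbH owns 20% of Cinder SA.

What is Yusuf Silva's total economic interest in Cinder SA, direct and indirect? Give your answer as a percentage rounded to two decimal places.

Yusuf reaches Cinder along 3 paths.
Via Sable → Selkirk → Greywick: 81% × 70% × 72% × 67% = 27.35208%.
Via Selkirk → Greywick: 30% × 72% × 67% = 14.472%.
Via Sable: 81% × 20% = 16.2%.
Total: 27.35208% + 14.472% + 16.2% = 58.02408%.
Rounded: 58.02%.

58.02%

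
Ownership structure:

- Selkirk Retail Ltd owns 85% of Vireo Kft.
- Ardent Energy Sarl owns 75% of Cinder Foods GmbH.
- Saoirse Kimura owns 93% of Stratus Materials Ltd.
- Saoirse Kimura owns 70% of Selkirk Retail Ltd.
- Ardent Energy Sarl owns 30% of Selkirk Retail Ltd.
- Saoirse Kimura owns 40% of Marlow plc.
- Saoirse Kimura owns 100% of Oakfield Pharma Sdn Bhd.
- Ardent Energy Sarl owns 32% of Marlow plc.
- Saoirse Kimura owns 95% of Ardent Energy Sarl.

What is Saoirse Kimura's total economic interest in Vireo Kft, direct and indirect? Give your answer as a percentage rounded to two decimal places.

Saoirse reaches Vireo along 2 paths.
Via Ardent → Selkirk: 95% × 30% × 85% = 24.225%.
Via Selkirk: 70% × 85% = 59.5%.
Total: 24.225% + 59.5% = 83.725%.
Rounded: 83.73%.

83.73%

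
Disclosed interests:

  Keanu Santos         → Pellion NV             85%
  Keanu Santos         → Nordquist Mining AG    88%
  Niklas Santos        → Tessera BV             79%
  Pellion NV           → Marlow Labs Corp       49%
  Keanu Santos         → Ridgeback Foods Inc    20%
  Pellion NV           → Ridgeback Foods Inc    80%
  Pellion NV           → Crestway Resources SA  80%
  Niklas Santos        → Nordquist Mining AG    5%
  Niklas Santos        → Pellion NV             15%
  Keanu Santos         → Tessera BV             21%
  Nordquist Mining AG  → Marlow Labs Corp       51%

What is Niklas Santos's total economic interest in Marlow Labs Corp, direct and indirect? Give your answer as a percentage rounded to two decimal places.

9.90%

Niklas reaches Marlow along 2 paths.
Via Nordquist: 5% × 51% = 2.55%.
Via Pellion: 15% × 49% = 7.35%.
Total: 2.55% + 7.35% = 9.9%.
Rounded: 9.90%.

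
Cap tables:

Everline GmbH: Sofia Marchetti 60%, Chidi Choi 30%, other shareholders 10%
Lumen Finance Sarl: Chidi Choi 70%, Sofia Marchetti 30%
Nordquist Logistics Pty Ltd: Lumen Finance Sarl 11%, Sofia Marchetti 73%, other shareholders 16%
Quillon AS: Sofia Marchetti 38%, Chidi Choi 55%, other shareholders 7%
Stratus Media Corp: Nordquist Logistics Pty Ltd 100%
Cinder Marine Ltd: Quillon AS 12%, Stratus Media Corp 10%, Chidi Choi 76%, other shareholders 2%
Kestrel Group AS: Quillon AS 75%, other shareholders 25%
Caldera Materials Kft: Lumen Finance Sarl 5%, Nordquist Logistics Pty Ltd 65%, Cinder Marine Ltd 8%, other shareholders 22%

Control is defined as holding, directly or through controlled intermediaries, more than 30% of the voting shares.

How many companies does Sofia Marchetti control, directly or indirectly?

Sofia holds 60% of Everline, so Sofia controls Everline.
Sofia holds 73% of Nordquist, so Sofia controls Nordquist.
Sofia holds 38% of Quillon, so Sofia controls Quillon.
Nordquist holds 100% of Stratus, so Sofia controls Stratus.
Quillon holds 75% of Kestrel, so Sofia controls Kestrel.
Nordquist holds 65% of Caldera, so Sofia controls Caldera.
No other company's threshold is met.
Sofia controls 6 companies.

6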